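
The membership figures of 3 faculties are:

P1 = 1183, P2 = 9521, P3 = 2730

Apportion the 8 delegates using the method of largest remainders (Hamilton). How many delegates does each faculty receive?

P1=1, P2=6, P3=1

Total 13434; standard divisor 13434/8 ≈ 1679.25.
Standard quotas: P1 0.7045, P2 5.6698, P3 1.6257.
Lower quotas: P1 0, P2 5, P3 1 (sum 6, leaving 2 seats).
Remainders in descending order: P1 0.7045, P2 0.6698, P3 0.6257.
Largest remainders: P1, P2 receive the extra seats.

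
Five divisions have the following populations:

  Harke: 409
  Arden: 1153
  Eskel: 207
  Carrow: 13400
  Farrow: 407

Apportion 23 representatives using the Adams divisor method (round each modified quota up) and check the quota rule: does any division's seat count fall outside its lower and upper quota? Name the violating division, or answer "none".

Standard quotas: Harke 0.604, Arden 1.703, Eskel 0.306, Carrow 19.787, Farrow 0.601.
Adams allocation: Harke 1, Arden 2, Eskel 1, Carrow 18, Farrow 1.
Carrow has quota 19.787 (lower 19, upper 20) but receives 18 — outside the quota interval.

Carrow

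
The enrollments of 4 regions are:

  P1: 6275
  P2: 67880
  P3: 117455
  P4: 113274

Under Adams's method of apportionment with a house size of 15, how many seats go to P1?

Standard divisor 304884/15 ≈ 20325.6; standard quotas: P1 0.309, P2 3.340, P3 5.779, P4 5.573.
Rounding up gives 1, 4, 6, 6 = 17 seats, so the divisor must be adjusted.
With modified divisor 23100: modified quotas P1 0.272, P2 2.939, P3 5.085, P4 4.904.
Rounding up: P1 1, P2 3, P3 6, P4 5 (total 15).
P1 receives 1.

1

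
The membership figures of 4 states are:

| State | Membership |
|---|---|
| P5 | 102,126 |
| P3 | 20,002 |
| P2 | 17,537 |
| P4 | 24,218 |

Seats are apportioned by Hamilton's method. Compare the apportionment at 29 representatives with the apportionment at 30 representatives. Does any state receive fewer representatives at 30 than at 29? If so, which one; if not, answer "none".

At 29 seats: P5 18, P3 4, P2 3, P4 4.
At 30 seats: P5 19, P3 4, P2 3, P4 4.
No state's allocation decreased.

none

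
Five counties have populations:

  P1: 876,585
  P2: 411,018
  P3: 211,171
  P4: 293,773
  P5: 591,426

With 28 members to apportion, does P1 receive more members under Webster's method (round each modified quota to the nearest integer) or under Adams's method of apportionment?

Webster: P1 10, P2 5, P3 3, P4 3, P5 7.
Adams: P1 9, P2 5, P3 3, P4 4, P5 7.
P1 gets 10 under Webster and 9 under Adams.

Webster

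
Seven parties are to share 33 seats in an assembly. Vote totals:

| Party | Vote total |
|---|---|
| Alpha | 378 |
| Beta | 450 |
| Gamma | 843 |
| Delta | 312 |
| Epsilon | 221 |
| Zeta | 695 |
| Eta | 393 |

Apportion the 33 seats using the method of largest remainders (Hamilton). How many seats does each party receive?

Alpha: 4, Beta: 5, Gamma: 8, Delta: 3, Epsilon: 2, Zeta: 7, Eta: 4

Total 3292; standard divisor 3292/33 ≈ 99.758.
Standard quotas: Alpha 3.789, Beta 4.511, Gamma 8.450, Delta 3.128, Epsilon 2.215, Zeta 6.967, Eta 3.940.
Lower quotas: Alpha 3, Beta 4, Gamma 8, Delta 3, Epsilon 2, Zeta 6, Eta 3 (sum 29, leaving 4 seats).
Remainders in descending order: Zeta 0.967, Eta 0.940, Alpha 0.789, Beta 0.511, Gamma 0.450, Epsilon 0.215, Delta 0.128.
The surplus seats go to Zeta, Eta, Alpha, Beta.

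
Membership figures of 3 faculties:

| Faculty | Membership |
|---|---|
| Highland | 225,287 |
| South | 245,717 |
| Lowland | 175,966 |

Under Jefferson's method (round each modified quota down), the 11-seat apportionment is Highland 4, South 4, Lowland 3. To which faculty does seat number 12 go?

Priority for the next seat is population ÷ (current seats + 1).
Priorities: Highland 45057.400, South 49143.400, Lowland 43991.500.
Highest priority: South.

South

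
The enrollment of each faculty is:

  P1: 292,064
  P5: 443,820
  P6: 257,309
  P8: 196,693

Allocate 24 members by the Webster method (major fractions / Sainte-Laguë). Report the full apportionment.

Standard divisor 1189886/24 ≈ 49578.583; standard quotas: P1 5.891, P5 8.952, P6 5.190, P8 3.967.
Rounding to the nearest integer gives P1 6, P5 9, P6 5, P8 4 — total 24, matching the house size, so no adjustment is needed.

P1 6; P5 9; P6 5; P8 4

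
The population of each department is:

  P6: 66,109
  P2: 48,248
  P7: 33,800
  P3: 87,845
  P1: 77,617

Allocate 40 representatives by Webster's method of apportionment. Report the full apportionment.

P6=9, P2=6, P7=4, P3=11, P1=10

Standard divisor 313619/40 ≈ 7840.475; standard quotas: P6 8.432, P2 6.154, P7 4.311, P3 11.204, P1 9.900.
Rounding to the nearest integer gives 8, 6, 4, 11, 10 = 39 seats, so the divisor must be adjusted.
With modified divisor 7700: modified quotas P6 8.586, P2 6.266, P7 4.390, P3 11.408, P1 10.080.
Rounding to the nearest integer: P6 9, P2 6, P7 4, P3 11, P1 10 (total 40).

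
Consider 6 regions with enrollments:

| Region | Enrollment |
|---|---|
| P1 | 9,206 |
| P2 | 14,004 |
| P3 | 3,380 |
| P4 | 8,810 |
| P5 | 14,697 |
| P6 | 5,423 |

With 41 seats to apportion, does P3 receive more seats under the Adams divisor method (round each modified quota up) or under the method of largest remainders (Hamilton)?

Adams: P1 7, P2 10, P3 3, P4 6, P5 11, P6 4.
Hamilton: P1 7, P2 10, P3 2, P4 7, P5 11, P6 4.
P3 gets 3 under Adams and 2 under Hamilton.

Adams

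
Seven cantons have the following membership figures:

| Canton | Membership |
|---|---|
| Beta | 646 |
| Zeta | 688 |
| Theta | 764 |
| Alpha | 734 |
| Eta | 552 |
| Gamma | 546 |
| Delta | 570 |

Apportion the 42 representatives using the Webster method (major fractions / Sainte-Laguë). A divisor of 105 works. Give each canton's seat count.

With modified divisor 105: modified quotas Beta 6.152, Zeta 6.552, Theta 7.276, Alpha 6.990, Eta 5.257, Gamma 5.200, Delta 5.429.
Rounding to the nearest integer: Beta 6, Zeta 7, Theta 7, Alpha 7, Eta 5, Gamma 5, Delta 5 (total 42).

Beta 6; Zeta 7; Theta 7; Alpha 7; Eta 5; Gamma 5; Delta 5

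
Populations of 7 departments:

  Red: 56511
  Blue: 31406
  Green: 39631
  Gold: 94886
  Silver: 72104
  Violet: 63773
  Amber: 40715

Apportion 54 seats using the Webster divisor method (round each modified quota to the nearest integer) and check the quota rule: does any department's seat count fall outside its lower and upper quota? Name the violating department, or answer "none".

none

Standard quotas: Red 7.648, Blue 4.250, Green 5.363, Gold 12.841, Silver 9.758, Violet 8.630, Amber 5.510.
Webster allocation: Red 8, Blue 4, Green 5, Gold 13, Silver 10, Violet 9, Amber 5.
Every allocation lies between the lower and upper quota.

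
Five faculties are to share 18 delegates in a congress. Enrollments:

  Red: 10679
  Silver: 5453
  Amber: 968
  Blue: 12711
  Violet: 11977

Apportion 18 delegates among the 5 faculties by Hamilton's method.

Total 41788; standard divisor 41788/18 ≈ 2321.556.
Standard quotas: Red 4.5999, Silver 2.3489, Amber 0.4170, Blue 5.4752, Violet 5.1590.
Lower quotas: Red 4, Silver 2, Amber 0, Blue 5, Violet 5 (sum 16, leaving 2 seats).
Remainders in descending order: Red 0.5999, Blue 0.4752, Amber 0.4170, Silver 0.3489, Violet 0.1590.
The surplus seats go to Red, Blue.

Red 5, Silver 2, Amber 0, Blue 6, Violet 5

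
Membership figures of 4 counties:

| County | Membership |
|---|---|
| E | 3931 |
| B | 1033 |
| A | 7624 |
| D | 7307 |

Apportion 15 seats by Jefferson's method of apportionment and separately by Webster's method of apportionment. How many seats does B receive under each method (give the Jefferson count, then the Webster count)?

Jefferson: E 3, B 0, A 6, D 6.
Webster: E 3, B 1, A 6, D 5.
B gets 0 under Jefferson and 1 under Webster.

0 and 1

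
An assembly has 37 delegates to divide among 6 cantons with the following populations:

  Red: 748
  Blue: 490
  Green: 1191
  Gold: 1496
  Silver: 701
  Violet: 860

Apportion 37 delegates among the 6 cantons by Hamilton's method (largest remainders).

Total 5486; standard divisor 5486/37 ≈ 148.27.
Standard quotas: Red 5.045, Blue 3.305, Green 8.033, Gold 10.090, Silver 4.728, Violet 5.800.
Lower quotas: Red 5, Blue 3, Green 8, Gold 10, Silver 4, Violet 5 (sum 35, leaving 2 seats).
Remainders in descending order: Violet 0.800, Silver 0.728, Blue 0.305, Gold 0.090, Red 0.045, Green 0.033.
The surplus seats go to Violet, Silver.

Red 5, Blue 3, Green 8, Gold 10, Silver 5, Violet 6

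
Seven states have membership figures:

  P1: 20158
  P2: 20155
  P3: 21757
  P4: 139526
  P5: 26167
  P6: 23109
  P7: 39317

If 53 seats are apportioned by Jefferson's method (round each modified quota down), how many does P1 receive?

3

Standard divisor 290189/53 ≈ 5475.264; standard quotas: P1 3.682, P2 3.681, P3 3.974, P4 25.483, P5 4.779, P6 4.221, P7 7.181.
Rounding down gives 3, 3, 3, 25, 4, 4, 7 = 49 seats, so the divisor must be adjusted.
With modified divisor 5100: modified quotas P1 3.953, P2 3.952, P3 4.266, P4 27.358, P5 5.131, P6 4.531, P7 7.709.
Rounding down: P1 3, P2 3, P3 4, P4 27, P5 5, P6 4, P7 7 (total 53).
P1 receives 3.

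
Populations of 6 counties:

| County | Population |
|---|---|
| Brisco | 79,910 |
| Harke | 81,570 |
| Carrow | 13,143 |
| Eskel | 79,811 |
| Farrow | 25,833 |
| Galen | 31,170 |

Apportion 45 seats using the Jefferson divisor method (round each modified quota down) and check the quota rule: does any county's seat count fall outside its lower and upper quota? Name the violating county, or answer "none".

Standard quotas: Brisco 11.546, Harke 11.786, Carrow 1.899, Eskel 11.532, Farrow 3.733, Galen 4.504.
Jefferson allocation: Brisco 12, Harke 12, Carrow 2, Eskel 12, Farrow 3, Galen 4.
Every allocation lies between the lower and upper quota.

none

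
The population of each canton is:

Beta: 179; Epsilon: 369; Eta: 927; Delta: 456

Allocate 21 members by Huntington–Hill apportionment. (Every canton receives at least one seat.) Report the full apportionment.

Beta 2; Epsilon 4; Eta 10; Delta 5

With divisor 93: modified quotas Beta 1.925, Epsilon 3.968, Eta 9.968, Delta 4.903.
Geometric-mean thresholds: Beta √(1·2)=1.414, Epsilon √(3·4)=3.464, Eta √(9·10)=9.487, Delta √(4·5)=4.472.
Each quota rounded against its threshold gives Beta 2, Epsilon 4, Eta 10, Delta 5 (total 21).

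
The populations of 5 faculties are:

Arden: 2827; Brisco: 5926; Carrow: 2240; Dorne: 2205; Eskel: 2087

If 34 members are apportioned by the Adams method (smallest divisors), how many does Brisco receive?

13

Standard divisor 15285/34 ≈ 449.559; standard quotas: Arden 6.288, Brisco 13.182, Carrow 4.983, Dorne 4.905, Eskel 4.642.
Rounding up gives 7, 14, 5, 5, 5 = 36 seats, so the divisor must be adjusted.
With modified divisor 480: modified quotas Arden 5.890, Brisco 12.346, Carrow 4.667, Dorne 4.594, Eskel 4.348.
Rounding up: Arden 6, Brisco 13, Carrow 5, Dorne 5, Eskel 5 (total 34).
Brisco receives 13.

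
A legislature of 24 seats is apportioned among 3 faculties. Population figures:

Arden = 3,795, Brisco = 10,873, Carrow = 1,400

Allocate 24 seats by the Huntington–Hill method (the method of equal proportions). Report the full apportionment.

With divisor 676: modified quotas Arden 5.614, Brisco 16.084, Carrow 2.071.
Geometric-mean thresholds: Arden √(5·6)=5.477, Brisco √(16·17)=16.492, Carrow √(2·3)=2.449.
Each quota rounded against its threshold gives Arden 6, Brisco 16, Carrow 2 (total 24).

Arden=6; Brisco=16; Carrow=2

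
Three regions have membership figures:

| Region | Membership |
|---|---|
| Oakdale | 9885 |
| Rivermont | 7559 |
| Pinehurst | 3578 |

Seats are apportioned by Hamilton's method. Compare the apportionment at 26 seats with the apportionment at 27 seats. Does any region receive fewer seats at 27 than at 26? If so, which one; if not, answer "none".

At 26 seats: Oakdale 12, Rivermont 9, Pinehurst 5.
At 27 seats: Oakdale 13, Rivermont 10, Pinehurst 4.
Pinehurst drops from 5 to 4.

Pinehurst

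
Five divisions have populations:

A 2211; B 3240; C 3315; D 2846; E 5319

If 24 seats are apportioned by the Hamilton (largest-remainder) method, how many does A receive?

3

Standard divisor: 16931 ÷ 24 ≈ 705.458.
Standard quotas: A 3.1341, B 4.5928, C 4.6991, D 4.0343, E 7.5398.
Lower quotas: A 3, B 4, C 4, D 4, E 7 (sum 22, leaving 2 seats).
Remainders in descending order: C 0.6991, B 0.5928, E 0.5398, A 0.1341, D 0.0343.
The surplus seats go to C, B.
A receives 3.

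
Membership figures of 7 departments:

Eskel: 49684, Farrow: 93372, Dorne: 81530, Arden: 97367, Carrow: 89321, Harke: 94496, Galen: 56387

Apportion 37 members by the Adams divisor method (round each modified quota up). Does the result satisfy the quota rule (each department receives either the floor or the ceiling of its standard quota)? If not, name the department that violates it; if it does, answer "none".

none

Standard quotas: Eskel 3.270, Farrow 6.146, Dorne 5.366, Arden 6.408, Carrow 5.879, Harke 6.220, Galen 3.711.
Adams allocation: Eskel 4, Farrow 6, Dorne 5, Arden 6, Carrow 6, Harke 6, Galen 4.
Every allocation lies between the lower and upper quota.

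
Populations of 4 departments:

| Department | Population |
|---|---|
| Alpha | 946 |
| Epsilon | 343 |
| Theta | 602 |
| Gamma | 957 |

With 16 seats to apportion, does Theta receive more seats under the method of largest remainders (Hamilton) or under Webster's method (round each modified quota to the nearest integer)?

Hamilton: Alpha 5, Epsilon 2, Theta 4, Gamma 5.
Webster: Alpha 5, Epsilon 2, Theta 3, Gamma 6.
Theta gets 4 under Hamilton and 3 under Webster.

Hamilton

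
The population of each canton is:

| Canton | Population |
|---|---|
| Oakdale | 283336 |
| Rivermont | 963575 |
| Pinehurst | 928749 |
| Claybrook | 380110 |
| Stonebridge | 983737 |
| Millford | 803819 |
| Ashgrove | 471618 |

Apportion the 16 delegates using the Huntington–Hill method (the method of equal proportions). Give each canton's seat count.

Oakdale 1, Rivermont 3, Pinehurst 3, Claybrook 1, Stonebridge 3, Millford 3, Ashgrove 2

With divisor 306069: modified quotas Oakdale 0.926, Rivermont 3.148, Pinehurst 3.034, Claybrook 1.242, Stonebridge 3.214, Millford 2.626, Ashgrove 1.541.
Geometric-mean thresholds: Oakdale (min 1), Rivermont √(3·4)=3.464, Pinehurst √(3·4)=3.464, Claybrook √(1·2)=1.414, Stonebridge √(3·4)=3.464, Millford √(2·3)=2.449, Ashgrove √(1·2)=1.414.
Each quota rounded against its threshold gives Oakdale 1, Rivermont 3, Pinehurst 3, Claybrook 1, Stonebridge 3, Millford 3, Ashgrove 2 (total 16).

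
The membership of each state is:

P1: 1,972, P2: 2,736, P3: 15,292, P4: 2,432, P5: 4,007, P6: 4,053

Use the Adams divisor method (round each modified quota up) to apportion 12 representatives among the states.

P1=1, P2=1, P3=5, P4=1, P5=2, P6=2

Standard divisor 30492/12 ≈ 2541; standard quotas: P1 0.776, P2 1.077, P3 6.018, P4 0.957, P5 1.577, P6 1.595.
Rounding up gives 1, 2, 7, 1, 2, 2 = 15 seats, so the divisor must be adjusted.
With modified divisor 3400: modified quotas P1 0.580, P2 0.805, P3 4.498, P4 0.715, P5 1.179, P6 1.192.
Rounding up: P1 1, P2 1, P3 5, P4 1, P5 2, P6 2 (total 12).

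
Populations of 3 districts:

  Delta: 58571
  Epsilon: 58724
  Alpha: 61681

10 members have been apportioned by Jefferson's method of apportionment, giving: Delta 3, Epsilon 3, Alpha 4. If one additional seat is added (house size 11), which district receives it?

Epsilon

Priority for the next seat is population ÷ (current seats + 1).
Priorities: Delta 14642.750, Epsilon 14681.000, Alpha 12336.200.
Highest priority: Epsilon.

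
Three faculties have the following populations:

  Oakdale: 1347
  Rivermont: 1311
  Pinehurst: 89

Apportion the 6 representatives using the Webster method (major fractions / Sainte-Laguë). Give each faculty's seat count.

Standard divisor 2747/6 ≈ 457.833; standard quotas: Oakdale 2.942, Rivermont 2.863, Pinehurst 0.194.
Rounding to the nearest integer gives Oakdale 3, Rivermont 3, Pinehurst 0 — total 6, matching the house size, so no adjustment is needed.

Oakdale 3; Rivermont 3; Pinehurst 0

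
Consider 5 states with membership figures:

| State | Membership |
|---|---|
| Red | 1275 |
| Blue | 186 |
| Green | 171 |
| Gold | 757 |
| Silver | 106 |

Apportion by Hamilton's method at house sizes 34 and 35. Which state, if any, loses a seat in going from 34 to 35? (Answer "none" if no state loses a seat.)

At 34 seats: Red 17, Blue 3, Green 2, Gold 10, Silver 2.
At 35 seats: Red 18, Blue 3, Green 2, Gold 11, Silver 1.
Silver drops from 2 to 1.

Silver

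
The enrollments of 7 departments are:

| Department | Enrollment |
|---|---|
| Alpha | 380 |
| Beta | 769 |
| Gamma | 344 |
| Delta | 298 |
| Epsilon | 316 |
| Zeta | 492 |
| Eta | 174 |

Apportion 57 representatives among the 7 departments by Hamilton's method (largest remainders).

Alpha 8, Beta 16, Gamma 7, Delta 6, Epsilon 6, Zeta 10, Eta 4

Total 2773; standard divisor 2773/57 ≈ 48.649.
Standard quotas: Alpha 7.811, Beta 15.807, Gamma 7.071, Delta 6.125, Epsilon 6.495, Zeta 10.113, Eta 3.577.
Lower quotas: Alpha 7, Beta 15, Gamma 7, Delta 6, Epsilon 6, Zeta 10, Eta 3 (sum 54, leaving 3 seats).
Remainders in descending order: Alpha 0.811, Beta 0.807, Eta 0.577, Epsilon 0.495, Delta 0.125, Zeta 0.113, Gamma 0.071.
The surplus seats go to Alpha, Beta, Eta.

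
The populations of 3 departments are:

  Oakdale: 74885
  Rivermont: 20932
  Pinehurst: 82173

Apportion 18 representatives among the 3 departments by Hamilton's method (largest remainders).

Oakdale: 8; Rivermont: 2; Pinehurst: 8

The standard divisor is 177990/18 ≈ 9888.333.
Standard quotas: Oakdale 7.5731, Rivermont 2.1168, Pinehurst 8.3101.
Lower quotas: Oakdale 7, Rivermont 2, Pinehurst 8 (sum 17, leaving 1 seat).
Remainders in descending order: Oakdale 0.5731, Pinehurst 0.3101, Rivermont 0.1168.
The surplus seat goes to Oakdale.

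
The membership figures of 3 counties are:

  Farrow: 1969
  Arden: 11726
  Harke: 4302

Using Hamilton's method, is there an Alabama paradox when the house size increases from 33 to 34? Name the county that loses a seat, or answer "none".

At 33 seats: Farrow 4, Arden 21, Harke 8.
At 34 seats: Farrow 4, Arden 22, Harke 8.
No county's allocation decreased.

none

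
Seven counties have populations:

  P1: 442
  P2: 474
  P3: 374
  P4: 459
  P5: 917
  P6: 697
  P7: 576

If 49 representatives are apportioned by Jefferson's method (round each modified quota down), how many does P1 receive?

Standard divisor 3939/49 ≈ 80.388; standard quotas: P1 5.498, P2 5.896, P3 4.652, P4 5.710, P5 11.407, P6 8.670, P7 7.165.
Rounding down gives 5, 5, 4, 5, 11, 8, 7 = 45 seats, so the divisor must be adjusted.
With modified divisor 76: modified quotas P1 5.816, P2 6.237, P3 4.921, P4 6.039, P5 12.066, P6 9.171, P7 7.579.
Rounding down: P1 5, P2 6, P3 4, P4 6, P5 12, P6 9, P7 7 (total 49).
P1 receives 5.

5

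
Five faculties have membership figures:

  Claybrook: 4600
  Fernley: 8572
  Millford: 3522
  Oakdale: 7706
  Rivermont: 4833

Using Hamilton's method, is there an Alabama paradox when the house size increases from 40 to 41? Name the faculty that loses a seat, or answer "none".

none

At 40 seats: Claybrook 6, Fernley 12, Millford 5, Oakdale 10, Rivermont 7.
At 41 seats: Claybrook 6, Fernley 12, Millford 5, Oakdale 11, Rivermont 7.
No faculty's allocation decreased.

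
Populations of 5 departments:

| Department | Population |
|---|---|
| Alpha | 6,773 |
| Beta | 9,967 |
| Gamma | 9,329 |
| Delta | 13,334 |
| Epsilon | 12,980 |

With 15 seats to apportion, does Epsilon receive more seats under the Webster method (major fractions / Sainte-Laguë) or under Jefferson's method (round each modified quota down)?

Jefferson

Webster: Alpha 2, Beta 3, Gamma 3, Delta 4, Epsilon 3.
Jefferson: Alpha 2, Beta 3, Gamma 2, Delta 4, Epsilon 4.
Epsilon gets 3 under Webster and 4 under Jefferson.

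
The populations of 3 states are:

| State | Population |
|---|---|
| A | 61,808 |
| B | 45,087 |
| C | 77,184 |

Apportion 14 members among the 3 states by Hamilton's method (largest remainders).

Standard divisor: 184079 ÷ 14 ≈ 13148.5.
Standard quotas: A 4.7008, B 3.4291, C 5.8702.
Lower quotas: A 4, B 3, C 5 (sum 12, leaving 2 seats).
Remainders in descending order: C 0.8702, A 0.7008, B 0.4291.
Largest remainders: C, A receive the extra seats.

A 5; B 3; C 6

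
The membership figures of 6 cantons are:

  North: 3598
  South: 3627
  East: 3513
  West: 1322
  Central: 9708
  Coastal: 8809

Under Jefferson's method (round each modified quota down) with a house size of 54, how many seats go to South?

6

Standard divisor 30577/54 ≈ 566.241; standard quotas: North 6.354, South 6.405, East 6.204, West 2.335, Central 17.145, Coastal 15.557.
Rounding down gives 6, 6, 6, 2, 17, 15 = 52 seats, so the divisor must be adjusted.
With modified divisor 530: modified quotas North 6.789, South 6.843, East 6.628, West 2.494, Central 18.317, Coastal 16.621.
Rounding down: North 6, South 6, East 6, West 2, Central 18, Coastal 16 (total 54).
South receives 6.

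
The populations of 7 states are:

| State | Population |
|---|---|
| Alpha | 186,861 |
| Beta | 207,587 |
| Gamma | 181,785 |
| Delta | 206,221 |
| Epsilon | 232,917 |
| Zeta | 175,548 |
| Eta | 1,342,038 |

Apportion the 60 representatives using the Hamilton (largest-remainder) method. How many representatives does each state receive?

The standard divisor is 2532957/60 ≈ 42215.95.
Standard quotas: Alpha 4.4263, Beta 4.9173, Gamma 4.3061, Delta 4.8849, Epsilon 5.5173, Zeta 4.1583, Eta 31.7898.
Lower quotas: Alpha 4, Beta 4, Gamma 4, Delta 4, Epsilon 5, Zeta 4, Eta 31 (sum 56, leaving 4 seats).
Remainders in descending order: Beta 0.9173, Delta 0.8849, Eta 0.7898, Epsilon 0.5173, Alpha 0.4263, Gamma 0.3061, Zeta 0.1583.
The surplus seats go to Beta, Delta, Eta, Epsilon.

Alpha=4, Beta=5, Gamma=4, Delta=5, Epsilon=6, Zeta=4, Eta=32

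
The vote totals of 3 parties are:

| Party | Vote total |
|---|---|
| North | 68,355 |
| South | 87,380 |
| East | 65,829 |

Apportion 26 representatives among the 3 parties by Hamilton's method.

Standard divisor: 221564 ÷ 26 ≈ 8521.692.
Standard quotas: North 8.0213, South 10.2538, East 7.7249.
Lower quotas: North 8, South 10, East 7 (sum 25, leaving 1 seat).
Remainders in descending order: East 0.7249, South 0.2538, North 0.0213.
Largest remainder: East receives the extra seat.

North=8, South=10, East=8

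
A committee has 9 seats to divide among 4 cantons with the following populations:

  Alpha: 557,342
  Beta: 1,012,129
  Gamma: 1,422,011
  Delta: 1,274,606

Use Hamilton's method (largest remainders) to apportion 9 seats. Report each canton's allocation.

The standard divisor is 4266088/9 ≈ 474009.778.
Standard quotas: Alpha 1.1758, Beta 2.1352, Gamma 3.0000, Delta 2.6890.
Lower quotas: Alpha 1, Beta 2, Gamma 2, Delta 2 (sum 7, leaving 2 seats).
Remainders in descending order: Gamma 1.0000, Delta 0.6890, Alpha 0.1758, Beta 0.1352.
Largest remainders: Gamma, Delta receive the extra seats.

Alpha 1; Beta 2; Gamma 3; Delta 3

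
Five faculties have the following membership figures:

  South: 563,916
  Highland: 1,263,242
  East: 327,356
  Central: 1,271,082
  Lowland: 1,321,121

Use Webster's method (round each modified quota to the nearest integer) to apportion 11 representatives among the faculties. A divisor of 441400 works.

With modified divisor 441400: modified quotas South 1.278, Highland 2.862, East 0.742, Central 2.880, Lowland 2.993.
Rounding to the nearest integer: South 1, Highland 3, East 1, Central 3, Lowland 3 (total 11).

South: 1; Highland: 3; East: 1; Central: 3; Lowland: 3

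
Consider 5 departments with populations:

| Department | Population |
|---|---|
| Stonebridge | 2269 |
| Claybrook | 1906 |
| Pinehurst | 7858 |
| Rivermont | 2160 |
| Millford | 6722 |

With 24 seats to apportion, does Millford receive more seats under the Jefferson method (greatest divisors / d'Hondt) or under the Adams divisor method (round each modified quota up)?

Jefferson

Jefferson: Stonebridge 2, Claybrook 2, Pinehurst 10, Rivermont 2, Millford 8.
Adams: Stonebridge 3, Claybrook 2, Pinehurst 9, Rivermont 3, Millford 7.
Millford gets 8 under Jefferson and 7 under Adams.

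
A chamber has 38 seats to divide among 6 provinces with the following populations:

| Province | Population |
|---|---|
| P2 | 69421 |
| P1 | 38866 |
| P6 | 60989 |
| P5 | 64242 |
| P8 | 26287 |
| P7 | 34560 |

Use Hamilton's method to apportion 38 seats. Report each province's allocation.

P2: 9, P1: 5, P6: 8, P5: 8, P8: 3, P7: 5

The standard divisor is 294365/38 ≈ 7746.447.
Standard quotas: P2 8.9617, P1 5.0173, P6 7.8732, P5 8.2931, P8 3.3934, P7 4.4614.
Lower quotas: P2 8, P1 5, P6 7, P5 8, P8 3, P7 4 (sum 35, leaving 3 seats).
Remainders in descending order: P2 0.9617, P6 0.8732, P7 0.4614, P8 0.3934, P5 0.2931, P1 0.0173.
The surplus seats go to P2, P6, P7.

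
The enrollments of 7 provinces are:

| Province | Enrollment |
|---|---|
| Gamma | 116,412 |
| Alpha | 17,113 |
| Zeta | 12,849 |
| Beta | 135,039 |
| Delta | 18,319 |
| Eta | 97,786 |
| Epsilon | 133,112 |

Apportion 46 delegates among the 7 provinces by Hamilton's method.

Gamma 10, Alpha 1, Zeta 1, Beta 12, Delta 2, Eta 8, Epsilon 12

The standard divisor is 530630/46 ≈ 11535.435.
Standard quotas: Gamma 10.0917, Alpha 1.4835, Zeta 1.1139, Beta 11.7065, Delta 1.5881, Eta 8.4770, Epsilon 11.5394.
Lower quotas: Gamma 10, Alpha 1, Zeta 1, Beta 11, Delta 1, Eta 8, Epsilon 11 (sum 43, leaving 3 seats).
Remainders in descending order: Beta 0.7065, Delta 0.5881, Epsilon 0.5394, Alpha 0.4835, Eta 0.4770, Zeta 0.1139, Gamma 0.0917.
The surplus seats go to Beta, Delta, Epsilon.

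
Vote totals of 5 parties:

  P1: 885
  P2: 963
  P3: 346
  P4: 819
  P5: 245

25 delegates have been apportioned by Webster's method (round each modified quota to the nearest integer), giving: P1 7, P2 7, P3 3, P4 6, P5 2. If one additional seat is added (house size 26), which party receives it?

P2

Priority for the next seat is population ÷ (current seats + 0.5).
Priorities: P1 118.000, P2 128.400, P3 98.857, P4 126.000, P5 98.000.
Highest priority: P2.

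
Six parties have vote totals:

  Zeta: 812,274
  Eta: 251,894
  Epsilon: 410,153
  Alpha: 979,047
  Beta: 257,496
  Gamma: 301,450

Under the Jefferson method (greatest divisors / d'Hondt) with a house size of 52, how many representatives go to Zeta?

Standard divisor 3012314/52 ≈ 57929.115; standard quotas: Zeta 14.022, Eta 4.348, Epsilon 7.080, Alpha 16.901, Beta 4.445, Gamma 5.204.
Rounding down gives 14, 4, 7, 16, 4, 5 = 50 seats, so the divisor must be adjusted.
With modified divisor 54300: modified quotas Zeta 14.959, Eta 4.639, Epsilon 7.553, Alpha 18.030, Beta 4.742, Gamma 5.552.
Rounding down: Zeta 14, Eta 4, Epsilon 7, Alpha 18, Beta 4, Gamma 5 (total 52).
Zeta receives 14.

14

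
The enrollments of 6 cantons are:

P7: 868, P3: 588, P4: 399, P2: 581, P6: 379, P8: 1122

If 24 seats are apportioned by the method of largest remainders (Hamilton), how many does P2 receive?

The standard divisor is 3937/24 ≈ 164.042.
Standard quotas: P7 5.291, P3 3.584, P4 2.432, P2 3.542, P6 2.310, P8 6.840.
Lower quotas: P7 5, P3 3, P4 2, P2 3, P6 2, P8 6 (sum 21, leaving 3 seats).
Remainders in descending order: P8 0.840, P3 0.584, P2 0.542, P4 0.432, P6 0.310, P7 0.291.
Largest remainders: P8, P3, P2 receive the extra seats.
P2 receives 4.

4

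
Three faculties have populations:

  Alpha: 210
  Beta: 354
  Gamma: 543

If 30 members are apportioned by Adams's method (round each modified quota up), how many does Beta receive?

Standard divisor 1107/30 ≈ 36.9; standard quotas: Alpha 5.691, Beta 9.593, Gamma 14.715.
Rounding up gives 6, 10, 15 = 31 seats, so the divisor must be adjusted.
With modified divisor 39: modified quotas Alpha 5.385, Beta 9.077, Gamma 13.923.
Rounding up: Alpha 6, Beta 10, Gamma 14 (total 30).
Beta receives 10.

10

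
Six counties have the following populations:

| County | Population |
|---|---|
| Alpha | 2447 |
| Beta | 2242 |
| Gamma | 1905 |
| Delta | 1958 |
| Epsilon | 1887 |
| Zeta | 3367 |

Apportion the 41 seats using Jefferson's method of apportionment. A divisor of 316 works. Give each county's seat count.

With modified divisor 316: modified quotas Alpha 7.744, Beta 7.095, Gamma 6.028, Delta 6.196, Epsilon 5.972, Zeta 10.655.
Rounding down: Alpha 7, Beta 7, Gamma 6, Delta 6, Epsilon 5, Zeta 10 (total 41).

Alpha=7, Beta=7, Gamma=6, Delta=6, Epsilon=5, Zeta=10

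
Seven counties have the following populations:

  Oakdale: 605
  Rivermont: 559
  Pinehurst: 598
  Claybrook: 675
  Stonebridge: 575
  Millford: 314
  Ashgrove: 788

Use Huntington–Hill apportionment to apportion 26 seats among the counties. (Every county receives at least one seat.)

With divisor 164: modified quotas Oakdale 3.689, Rivermont 3.409, Pinehurst 3.646, Claybrook 4.116, Stonebridge 3.506, Millford 1.915, Ashgrove 4.805.
Geometric-mean thresholds: Oakdale √(3·4)=3.464, Rivermont √(3·4)=3.464, Pinehurst √(3·4)=3.464, Claybrook √(4·5)=4.472, Stonebridge √(3·4)=3.464, Millford √(1·2)=1.414, Ashgrove √(4·5)=4.472.
Each quota rounded against its threshold gives Oakdale 4, Rivermont 3, Pinehurst 4, Claybrook 4, Stonebridge 4, Millford 2, Ashgrove 5 (total 26).

Oakdale: 4, Rivermont: 3, Pinehurst: 4, Claybrook: 4, Stonebridge: 4, Millford: 2, Ashgrove: 5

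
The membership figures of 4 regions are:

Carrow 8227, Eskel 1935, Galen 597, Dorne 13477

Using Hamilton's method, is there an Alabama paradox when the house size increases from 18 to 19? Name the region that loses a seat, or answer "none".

At 18 seats: Carrow 6, Eskel 1, Galen 1, Dorne 10.
At 19 seats: Carrow 6, Eskel 2, Galen 0, Dorne 11.
Galen drops from 1 to 0.

Galen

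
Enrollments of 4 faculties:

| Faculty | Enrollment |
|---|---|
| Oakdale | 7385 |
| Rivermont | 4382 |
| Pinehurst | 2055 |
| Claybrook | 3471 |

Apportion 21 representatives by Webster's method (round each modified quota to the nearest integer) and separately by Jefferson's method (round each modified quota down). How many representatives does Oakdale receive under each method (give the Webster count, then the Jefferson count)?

Webster: Oakdale 9, Rivermont 5, Pinehurst 3, Claybrook 4.
Jefferson: Oakdale 10, Rivermont 5, Pinehurst 2, Claybrook 4.
Oakdale gets 9 under Webster and 10 under Jefferson.

9 and 10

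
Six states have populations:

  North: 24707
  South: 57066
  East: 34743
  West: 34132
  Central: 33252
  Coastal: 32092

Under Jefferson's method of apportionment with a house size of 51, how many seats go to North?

6

Standard divisor 215992/51 ≈ 4235.137; standard quotas: North 5.834, South 13.474, East 8.204, West 8.059, Central 7.851, Coastal 7.578.
Rounding down gives 5, 13, 8, 8, 7, 7 = 48 seats, so the divisor must be adjusted.
With modified divisor 4040: modified quotas North 6.116, South 14.125, East 8.600, West 8.449, Central 8.231, Coastal 7.944.
Rounding down: North 6, South 14, East 8, West 8, Central 8, Coastal 7 (total 51).
North receives 6.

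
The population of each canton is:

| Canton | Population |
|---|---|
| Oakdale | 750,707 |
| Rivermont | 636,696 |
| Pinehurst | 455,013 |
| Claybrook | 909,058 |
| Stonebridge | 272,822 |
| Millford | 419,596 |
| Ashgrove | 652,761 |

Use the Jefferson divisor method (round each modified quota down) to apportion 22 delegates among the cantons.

Standard divisor 4096653/22 ≈ 186211.5; standard quotas: Oakdale 4.031, Rivermont 3.419, Pinehurst 2.444, Claybrook 4.882, Stonebridge 1.465, Millford 2.253, Ashgrove 3.505.
Rounding down gives 4, 3, 2, 4, 1, 2, 3 = 19 seats, so the divisor must be adjusted.
With modified divisor 155400: modified quotas Oakdale 4.831, Rivermont 4.097, Pinehurst 2.928, Claybrook 5.850, Stonebridge 1.756, Millford 2.700, Ashgrove 4.201.
Rounding down: Oakdale 4, Rivermont 4, Pinehurst 2, Claybrook 5, Stonebridge 1, Millford 2, Ashgrove 4 (total 22).

Oakdale 4, Rivermont 4, Pinehurst 2, Claybrook 5, Stonebridge 1, Millford 2, Ashgrove 4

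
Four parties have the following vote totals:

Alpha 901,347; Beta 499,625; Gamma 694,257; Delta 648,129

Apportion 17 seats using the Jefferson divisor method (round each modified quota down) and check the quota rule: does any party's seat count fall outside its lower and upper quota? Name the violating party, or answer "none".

Standard quotas: Alpha 5.585, Beta 3.096, Gamma 4.302, Delta 4.016.
Jefferson allocation: Alpha 6, Beta 3, Gamma 4, Delta 4.
Every allocation lies between the lower and upper quota.

none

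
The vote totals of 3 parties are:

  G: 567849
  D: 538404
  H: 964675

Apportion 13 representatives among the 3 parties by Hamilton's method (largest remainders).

Standard divisor: 2070928 ÷ 13 ≈ 159302.154.
Standard quotas: G 3.5646, D 3.3798, H 6.0556.
Lower quotas: G 3, D 3, H 6 (sum 12, leaving 1 seat).
Remainders in descending order: G 0.5646, D 0.3798, H 0.0556.
Largest remainder: G receives the extra seat.

G=4, D=3, H=6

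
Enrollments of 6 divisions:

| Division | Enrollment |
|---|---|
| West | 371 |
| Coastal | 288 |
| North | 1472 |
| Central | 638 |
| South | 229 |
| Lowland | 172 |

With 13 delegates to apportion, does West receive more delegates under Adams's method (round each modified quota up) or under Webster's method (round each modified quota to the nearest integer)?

Adams: West 2, Coastal 1, North 5, Central 3, South 1, Lowland 1.
Webster: West 1, Coastal 1, North 6, Central 3, South 1, Lowland 1.
West gets 2 under Adams and 1 under Webster.

Adams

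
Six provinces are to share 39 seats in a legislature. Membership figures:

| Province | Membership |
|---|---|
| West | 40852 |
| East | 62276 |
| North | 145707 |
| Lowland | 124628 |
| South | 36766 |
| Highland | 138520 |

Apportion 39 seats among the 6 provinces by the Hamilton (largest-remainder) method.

Standard divisor: 548749 ÷ 39 ≈ 14070.487.
Standard quotas: West 2.9034, East 4.4260, North 10.3555, Lowland 8.8574, South 2.6130, Highland 9.8447.
Lower quotas: West 2, East 4, North 10, Lowland 8, South 2, Highland 9 (sum 35, leaving 4 seats).
Remainders in descending order: West 0.9034, Lowland 0.8574, Highland 0.8447, South 0.6130, East 0.4260, North 0.3555.
The surplus seats go to West, Lowland, Highland, South.

West=3; East=4; North=10; Lowland=9; South=3; Highland=10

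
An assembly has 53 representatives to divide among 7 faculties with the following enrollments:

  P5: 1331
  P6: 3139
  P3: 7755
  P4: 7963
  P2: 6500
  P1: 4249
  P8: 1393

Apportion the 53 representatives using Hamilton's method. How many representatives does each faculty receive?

P5 2, P6 5, P3 13, P4 13, P2 11, P1 7, P8 2

The standard divisor is 32330/53 = 610.
Standard quotas: P5 2.1820, P6 5.1459, P3 12.7131, P4 13.0541, P2 10.6557, P1 6.9656, P8 2.2836.
Lower quotas: P5 2, P6 5, P3 12, P4 13, P2 10, P1 6, P8 2 (sum 50, leaving 3 seats).
Remainders in descending order: P1 0.9656, P3 0.7131, P2 0.6557, P8 0.2836, P5 0.1820, P6 0.1459, P4 0.0541.
Largest remainders: P1, P3, P2 receive the extra seats.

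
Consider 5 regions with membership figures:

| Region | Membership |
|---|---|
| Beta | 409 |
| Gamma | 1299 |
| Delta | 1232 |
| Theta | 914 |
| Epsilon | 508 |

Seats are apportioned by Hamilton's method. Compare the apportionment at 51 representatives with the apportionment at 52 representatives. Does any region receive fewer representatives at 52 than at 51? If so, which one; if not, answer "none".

At 51 seats: Beta 5, Gamma 15, Delta 14, Theta 11, Epsilon 6.
At 52 seats: Beta 5, Gamma 15, Delta 15, Theta 11, Epsilon 6.
No region's allocation decreased.

none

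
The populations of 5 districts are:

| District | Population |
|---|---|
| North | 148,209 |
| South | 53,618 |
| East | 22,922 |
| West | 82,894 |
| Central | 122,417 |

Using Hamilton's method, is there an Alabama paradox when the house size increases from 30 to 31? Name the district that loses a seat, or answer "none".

At 30 seats: North 10, South 4, East 2, West 6, Central 8.
At 31 seats: North 11, South 4, East 1, West 6, Central 9.
East drops from 2 to 1.

East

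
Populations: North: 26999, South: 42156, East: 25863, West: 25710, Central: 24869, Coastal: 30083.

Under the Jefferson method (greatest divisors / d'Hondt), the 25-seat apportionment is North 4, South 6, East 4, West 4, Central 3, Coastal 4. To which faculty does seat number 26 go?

Central

Priority for the next seat is population ÷ (current seats + 1).
Priorities: North 5399.800, South 6022.286, East 5172.600, West 5142.000, Central 6217.250, Coastal 6016.600.
Highest priority: Central.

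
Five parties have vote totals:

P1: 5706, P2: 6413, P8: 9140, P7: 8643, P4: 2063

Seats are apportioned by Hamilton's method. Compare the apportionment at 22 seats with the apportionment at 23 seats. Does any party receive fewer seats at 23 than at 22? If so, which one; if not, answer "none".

P4

At 22 seats: P1 4, P2 4, P8 6, P7 6, P4 2.
At 23 seats: P1 4, P2 5, P8 7, P7 6, P4 1.
P4 drops from 2 to 1.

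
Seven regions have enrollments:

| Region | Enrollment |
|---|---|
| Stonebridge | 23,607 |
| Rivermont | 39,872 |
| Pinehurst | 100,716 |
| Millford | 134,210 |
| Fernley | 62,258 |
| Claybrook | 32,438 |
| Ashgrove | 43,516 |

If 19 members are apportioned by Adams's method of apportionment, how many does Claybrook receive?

Standard divisor 436617/19 ≈ 22979.842; standard quotas: Stonebridge 1.027, Rivermont 1.735, Pinehurst 4.383, Millford 5.840, Fernley 2.709, Claybrook 1.412, Ashgrove 1.894.
Rounding up gives 2, 2, 5, 6, 3, 2, 2 = 22 seats, so the divisor must be adjusted.
With modified divisor 29000: modified quotas Stonebridge 0.814, Rivermont 1.375, Pinehurst 3.473, Millford 4.628, Fernley 2.147, Claybrook 1.119, Ashgrove 1.501.
Rounding up: Stonebridge 1, Rivermont 2, Pinehurst 4, Millford 5, Fernley 3, Claybrook 2, Ashgrove 2 (total 19).
Claybrook receives 2.

2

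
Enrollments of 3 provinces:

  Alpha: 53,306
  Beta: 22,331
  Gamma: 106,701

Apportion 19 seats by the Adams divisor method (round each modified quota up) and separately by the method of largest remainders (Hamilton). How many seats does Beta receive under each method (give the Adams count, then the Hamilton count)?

Adams: Alpha 5, Beta 3, Gamma 11.
Hamilton: Alpha 6, Beta 2, Gamma 11.
Beta gets 3 under Adams and 2 under Hamilton.

3 and 2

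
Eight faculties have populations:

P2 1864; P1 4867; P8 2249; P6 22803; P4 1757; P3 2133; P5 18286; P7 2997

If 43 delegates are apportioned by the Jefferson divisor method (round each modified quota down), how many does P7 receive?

2

Standard divisor 56956/43 ≈ 1324.558; standard quotas: P2 1.407, P1 3.674, P8 1.698, P6 17.216, P4 1.326, P3 1.610, P5 13.805, P7 2.263.
Rounding down gives 1, 3, 1, 17, 1, 1, 13, 2 = 39 seats, so the divisor must be adjusted.
With modified divisor 1210: modified quotas P2 1.540, P1 4.022, P8 1.859, P6 18.845, P4 1.452, P3 1.763, P5 15.112, P7 2.477.
Rounding down: P2 1, P1 4, P8 1, P6 18, P4 1, P3 1, P5 15, P7 2 (total 43).
P7 receives 2.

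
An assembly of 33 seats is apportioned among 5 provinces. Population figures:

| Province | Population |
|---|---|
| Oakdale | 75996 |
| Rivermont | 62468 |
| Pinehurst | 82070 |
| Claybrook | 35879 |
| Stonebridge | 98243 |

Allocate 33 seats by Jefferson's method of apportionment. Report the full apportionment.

Standard divisor 354656/33 ≈ 10747.152; standard quotas: Oakdale 7.071, Rivermont 5.813, Pinehurst 7.636, Claybrook 3.338, Stonebridge 9.141.
Rounding down gives 7, 5, 7, 3, 9 = 31 seats, so the divisor must be adjusted.
With modified divisor 10000: modified quotas Oakdale 7.600, Rivermont 6.247, Pinehurst 8.207, Claybrook 3.588, Stonebridge 9.824.
Rounding down: Oakdale 7, Rivermont 6, Pinehurst 8, Claybrook 3, Stonebridge 9 (total 33).

Oakdale 7; Rivermont 6; Pinehurst 8; Claybrook 3; Stonebridge 9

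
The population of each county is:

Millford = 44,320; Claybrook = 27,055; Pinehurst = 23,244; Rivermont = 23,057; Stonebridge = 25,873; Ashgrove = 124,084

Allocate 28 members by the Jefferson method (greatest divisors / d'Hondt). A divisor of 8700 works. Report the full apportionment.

Millford=5, Claybrook=3, Pinehurst=2, Rivermont=2, Stonebridge=2, Ashgrove=14

With modified divisor 8700: modified quotas Millford 5.094, Claybrook 3.110, Pinehurst 2.672, Rivermont 2.650, Stonebridge 2.974, Ashgrove 14.263.
Rounding down: Millford 5, Claybrook 3, Pinehurst 2, Rivermont 2, Stonebridge 2, Ashgrove 14 (total 28).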